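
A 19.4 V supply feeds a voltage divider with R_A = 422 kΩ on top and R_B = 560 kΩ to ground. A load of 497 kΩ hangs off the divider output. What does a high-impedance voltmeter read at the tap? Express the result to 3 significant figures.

The load sits in parallel with R_B: R_B‖R_L = (560 × 497) / (560 + 497) = 263.3 kΩ.
V_out = 19.4 × 263.3 / (422 + 263.3) = 19.4 × 263.3/685.3 = 7.45 V.

V_out ≈ 7.45 V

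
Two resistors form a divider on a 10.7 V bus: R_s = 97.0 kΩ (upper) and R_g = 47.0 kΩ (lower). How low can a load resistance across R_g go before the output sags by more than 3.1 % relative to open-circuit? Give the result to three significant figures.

R_L(min) ≈ 990 kΩ

Output resistance R_th = R_s‖R_g = (97.0 × 47.0)/144.0 = 31.66 kΩ.
The fractional drop is R_th/(R_th + R_L); requiring this ≤ 0.0310 gives R_L ≥ R_th(1/0.0310 − 1) = 31.66 × 31.26 = 990 kΩ.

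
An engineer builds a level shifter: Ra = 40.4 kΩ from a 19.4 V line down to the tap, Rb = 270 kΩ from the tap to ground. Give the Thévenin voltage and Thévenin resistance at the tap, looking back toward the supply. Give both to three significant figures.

V_th = 16.9 V, R_th = 35.1 kΩ

V_th is the open-circuit tap voltage: 19.4 × 270/(40.4 + 270) = 16.9 V.
With the supply zeroed, Ra and Rb appear in parallel from the tap: R_th = Ra‖Rb = (40.4 × 270)/310.4 = 35.1 kΩ.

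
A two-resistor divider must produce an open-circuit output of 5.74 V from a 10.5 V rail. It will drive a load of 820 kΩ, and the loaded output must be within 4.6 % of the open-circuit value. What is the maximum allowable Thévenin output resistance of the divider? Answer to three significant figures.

Loading drop = R_th/(R_th + R_L) ≤ 0.0460, so R_th ≤ R_L · ε/(1−ε) = 820 kΩ × 0.0460/0.9540 = 39.5 kΩ.
(Any R1, R2 with R2/(R1+R2) = 0.547 and R1‖R2 ≤ 39.5 kΩ will meet the spec.)

R_th ≤ 39.5 kΩ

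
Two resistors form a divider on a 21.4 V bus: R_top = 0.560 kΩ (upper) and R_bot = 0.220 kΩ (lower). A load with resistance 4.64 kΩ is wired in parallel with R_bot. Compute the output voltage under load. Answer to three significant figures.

The load sits in parallel with R_bot: R_bot‖R_L = (220 × 4640) / (220 + 4640) = 210.0 Ω.
V_out = 21.4 × 210.0 / (560 + 210.0) = 21.4 × 210.0/770.0 = 5.84 V.
(Unloaded it would have been 6.04 V.)

V_out ≈ 5.84 V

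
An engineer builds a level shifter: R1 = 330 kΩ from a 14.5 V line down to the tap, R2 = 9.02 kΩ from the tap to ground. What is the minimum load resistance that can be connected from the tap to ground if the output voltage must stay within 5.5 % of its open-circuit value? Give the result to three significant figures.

R_L(min) ≈ 151 kΩ

Output resistance R_th = R1‖R2 = (330 × 9.02)/339.0 = 8.780 kΩ.
The fractional drop is R_th/(R_th + R_L); requiring this ≤ 0.0550 gives R_L ≥ R_th(1/0.0550 − 1) = 8.780 × 17.18 = 151 kΩ.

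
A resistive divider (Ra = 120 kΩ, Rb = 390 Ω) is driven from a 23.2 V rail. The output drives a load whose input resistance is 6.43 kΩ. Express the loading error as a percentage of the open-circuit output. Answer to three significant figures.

The divider's output (Thévenin) resistance is Ra‖Rb = 388.7 Ω.
Fractional drop under load = R_th/(R_th + R_L) = 388.7 / (388.7 + 6430) = 0.05701.
So the output falls by 5.70 %.

5.70 %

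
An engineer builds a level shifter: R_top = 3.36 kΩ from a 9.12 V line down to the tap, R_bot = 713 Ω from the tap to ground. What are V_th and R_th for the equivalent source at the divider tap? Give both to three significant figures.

V_th = 1.60 V, R_th = 588 Ω

V_th is the open-circuit tap voltage: 9.12 × 713/(3360 + 713) = 1.60 V.
With the supply zeroed, R_top and R_bot appear in parallel from the tap: R_th = R_top‖R_bot = (3360 × 713)/4073 = 588 Ω.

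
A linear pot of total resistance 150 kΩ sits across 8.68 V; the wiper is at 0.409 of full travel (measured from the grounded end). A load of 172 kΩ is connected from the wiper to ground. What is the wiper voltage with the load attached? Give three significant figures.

V ≈ 2.93 V

The wiper splits the pot into (1−α)R = 88.65 kΩ above and αR = 61.35 kΩ below.
Lower section ‖ load = 45.22 kΩ.
V_wiper = 8.68 × 45.22/(88.65 + 45.22) = 2.93 V.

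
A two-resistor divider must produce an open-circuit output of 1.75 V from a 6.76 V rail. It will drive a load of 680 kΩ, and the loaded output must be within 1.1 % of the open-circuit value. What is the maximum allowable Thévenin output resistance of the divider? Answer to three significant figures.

R_th ≤ 7.56 kΩ

Loading drop = R_th/(R_th + R_L) ≤ 0.0110, so R_th ≤ R_L · ε/(1−ε) = 680 kΩ × 0.0110/0.9890 = 7.56 kΩ.
(Any R1, R2 with R2/(R1+R2) = 0.259 and R1‖R2 ≤ 7.56 kΩ will meet the spec.)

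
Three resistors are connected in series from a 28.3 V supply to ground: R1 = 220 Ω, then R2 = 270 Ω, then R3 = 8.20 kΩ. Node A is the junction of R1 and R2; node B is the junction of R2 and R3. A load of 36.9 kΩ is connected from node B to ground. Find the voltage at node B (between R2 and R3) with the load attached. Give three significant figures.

V ≈ 26.4 V

At node B, R3 is in parallel with the load: R3‖R_L = 6709 Ω.
Below node A the resistance is R2 + (R3‖R_L) = 6979 Ω, so V_A = 28.3 × 6979/7199 = 27.44 V.
Then V_B = V_A × (R3‖R_L)/(R2 + R3‖R_L) = 27.44 × 6709/6979 = 26.4 V.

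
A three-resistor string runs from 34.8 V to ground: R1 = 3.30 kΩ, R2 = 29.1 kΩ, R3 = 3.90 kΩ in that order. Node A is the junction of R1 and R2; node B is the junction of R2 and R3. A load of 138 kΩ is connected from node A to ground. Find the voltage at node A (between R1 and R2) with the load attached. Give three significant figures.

V ≈ 31.0 V

Below node A the series string R2+R3 = 33.00 kΩ sits in parallel with the 138 kΩ load: 26.63 kΩ.
V_A = 34.8 × 26.63/(3.30 + 26.63) = 31.0 V.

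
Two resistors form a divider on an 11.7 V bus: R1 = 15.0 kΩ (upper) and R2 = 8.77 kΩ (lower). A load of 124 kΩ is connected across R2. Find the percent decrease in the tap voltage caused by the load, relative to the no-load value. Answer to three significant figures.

The divider's output (Thévenin) resistance is R1‖R2 = 5.534 kΩ.
Fractional drop under load = R_th/(R_th + R_L) = 5.534 / (5.534 + 124) = 0.04272.
So the output falls by 4.27 %.

4.27 %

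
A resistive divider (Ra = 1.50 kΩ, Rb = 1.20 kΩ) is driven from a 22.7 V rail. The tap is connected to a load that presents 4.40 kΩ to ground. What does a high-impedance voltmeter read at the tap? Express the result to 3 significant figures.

The load sits in parallel with Rb: Rb‖R_L = (1.20 × 4.40) / (1.20 + 4.40) = 0.9429 kΩ.
V_out = 22.7 × 0.9429 / (1.50 + 0.9429) = 22.7 × 0.9429/2.443 = 8.76 V.

V_out ≈ 8.76 V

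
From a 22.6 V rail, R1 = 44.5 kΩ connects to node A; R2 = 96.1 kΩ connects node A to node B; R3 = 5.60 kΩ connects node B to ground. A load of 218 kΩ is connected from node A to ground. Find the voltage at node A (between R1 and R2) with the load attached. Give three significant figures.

V ≈ 13.8 V

Below node A the series string R2+R3 = 101.7 kΩ sits in parallel with the 218 kΩ load: 69.35 kΩ.
V_A = 22.6 × 69.35/(44.5 + 69.35) = 13.8 V.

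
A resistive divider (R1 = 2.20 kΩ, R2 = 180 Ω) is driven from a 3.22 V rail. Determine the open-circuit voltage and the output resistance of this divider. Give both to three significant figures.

V_th is the open-circuit tap voltage: 3.22 × 180/(2200 + 180) = 0.244 V.
With the supply zeroed, R1 and R2 appear in parallel from the tap: R_th = R1‖R2 = (2200 × 180)/2380 = 166 Ω.

V_th = 0.244 V, R_th = 166 Ω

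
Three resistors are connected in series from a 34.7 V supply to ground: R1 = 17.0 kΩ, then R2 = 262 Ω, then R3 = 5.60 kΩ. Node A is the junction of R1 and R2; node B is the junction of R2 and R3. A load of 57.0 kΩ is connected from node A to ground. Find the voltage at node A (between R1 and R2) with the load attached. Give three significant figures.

V ≈ 8.27 V

Below node A the series string R2+R3 = 5862 Ω sits in parallel with the 57000 Ω load: 5315 Ω.
V_A = 34.7 × 5315/(17000 + 5315) = 8.27 V.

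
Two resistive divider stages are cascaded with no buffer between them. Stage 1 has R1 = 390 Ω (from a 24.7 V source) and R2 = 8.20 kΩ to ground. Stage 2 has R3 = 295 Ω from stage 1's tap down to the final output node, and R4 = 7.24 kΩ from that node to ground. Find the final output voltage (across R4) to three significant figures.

V_out ≈ 21.6 V

Stage 2 presents R3+R4 = 7535 Ω as a load on stage 1's tap.
Stage 1's lower leg becomes R2‖(R3+R4) = 3927 Ω, so V_mid = 24.7 × 3927/4317 = 22.47 V.
Stage 2 is itself unloaded: V_out = V_mid × R4/(R3+R4) = 22.47 × 7240/7535 = 21.6 V.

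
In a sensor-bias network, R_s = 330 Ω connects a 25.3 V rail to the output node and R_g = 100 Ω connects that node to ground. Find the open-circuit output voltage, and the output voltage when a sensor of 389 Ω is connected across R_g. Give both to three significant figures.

Open-circuit: V = 25.3 × 100/(330 + 100) = 5.88 V.
With the load, R_g becomes R_g‖R_L = 79.55 Ω, so V = 25.3 × 79.55/409.6 = 4.91 V.

Unloaded: 5.88 V; loaded: 4.91 V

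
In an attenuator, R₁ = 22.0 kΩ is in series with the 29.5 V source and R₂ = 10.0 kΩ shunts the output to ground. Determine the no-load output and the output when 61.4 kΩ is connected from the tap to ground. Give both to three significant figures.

Unloaded: 9.22 V; loaded: 8.29 V

Open-circuit: V = 29.5 × 10.0/(22.0 + 10.0) = 9.22 V.
With the load, R₂ becomes R₂‖R_L = 8.599 kΩ, so V = 29.5 × 8.599/30.60 = 8.29 V.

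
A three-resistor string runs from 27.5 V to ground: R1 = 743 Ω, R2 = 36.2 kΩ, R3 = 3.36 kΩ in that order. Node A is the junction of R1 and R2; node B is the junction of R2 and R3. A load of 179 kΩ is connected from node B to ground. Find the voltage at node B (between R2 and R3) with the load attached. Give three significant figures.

At node B, R3 is in parallel with the load: R3‖R_L = 3298 Ω.
Below node A the resistance is R2 + (R3‖R_L) = 39500 Ω, so V_A = 27.5 × 39500/40240 = 26.99 V.
Then V_B = V_A × (R3‖R_L)/(R2 + R3‖R_L) = 26.99 × 3298/39500 = 2.25 V.

V ≈ 2.25 V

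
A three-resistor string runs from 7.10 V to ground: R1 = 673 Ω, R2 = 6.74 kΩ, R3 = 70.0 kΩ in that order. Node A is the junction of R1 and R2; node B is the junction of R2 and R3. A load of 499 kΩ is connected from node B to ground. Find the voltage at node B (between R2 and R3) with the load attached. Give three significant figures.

V ≈ 6.34 V

At node B, R3 is in parallel with the load: R3‖R_L = 61390 Ω.
Below node A the resistance is R2 + (R3‖R_L) = 68130 Ω, so V_A = 7.10 × 68130/68800 = 7.031 V.
Then V_B = V_A × (R3‖R_L)/(R2 + R3‖R_L) = 7.031 × 61390/68130 = 6.34 V.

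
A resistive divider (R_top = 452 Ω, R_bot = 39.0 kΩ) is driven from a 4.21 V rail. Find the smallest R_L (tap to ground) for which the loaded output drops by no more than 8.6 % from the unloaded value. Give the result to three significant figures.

R_L(min) ≈ 4.75 kΩ

Output resistance R_th = R_top‖R_bot = (452 × 39000)/39450 = 446.8 Ω.
The fractional drop is R_th/(R_th + R_L); requiring this ≤ 0.0860 gives R_L ≥ R_th(1/0.0860 − 1) = 446.8 × 10.63 = 4.75 kΩ.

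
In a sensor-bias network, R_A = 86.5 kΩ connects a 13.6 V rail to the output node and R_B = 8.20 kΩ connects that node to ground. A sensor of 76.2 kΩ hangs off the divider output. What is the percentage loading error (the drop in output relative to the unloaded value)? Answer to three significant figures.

Unloaded V = 13.6 × 8.20/94.70 = 1.1776 V.
Loaded: R_B‖R_L = 7.403 kΩ, giving V = 13.6 × 7.403/93.90 = 1.0722 V.
Drop = (1.1776 − 1.0722) / 1.1776 = 8.95 %.

8.95 %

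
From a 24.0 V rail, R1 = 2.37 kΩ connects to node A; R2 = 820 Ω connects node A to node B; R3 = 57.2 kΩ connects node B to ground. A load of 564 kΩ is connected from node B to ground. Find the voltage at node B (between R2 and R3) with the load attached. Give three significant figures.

V ≈ 22.6 V

At node B, R3 is in parallel with the load: R3‖R_L = 51930 Ω.
Below node A the resistance is R2 + (R3‖R_L) = 52750 Ω, so V_A = 24.0 × 52750/55120 = 22.97 V.
Then V_B = V_A × (R3‖R_L)/(R2 + R3‖R_L) = 22.97 × 51930/52750 = 22.6 V.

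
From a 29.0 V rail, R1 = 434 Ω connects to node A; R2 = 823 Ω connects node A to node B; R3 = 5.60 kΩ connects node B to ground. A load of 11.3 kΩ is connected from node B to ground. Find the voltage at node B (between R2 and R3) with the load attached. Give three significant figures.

V ≈ 21.7 V

At node B, R3 is in parallel with the load: R3‖R_L = 3744 Ω.
Below node A the resistance is R2 + (R3‖R_L) = 4567 Ω, so V_A = 29.0 × 4567/5001 = 26.48 V.
Then V_B = V_A × (R3‖R_L)/(R2 + R3‖R_L) = 26.48 × 3744/4567 = 21.7 V.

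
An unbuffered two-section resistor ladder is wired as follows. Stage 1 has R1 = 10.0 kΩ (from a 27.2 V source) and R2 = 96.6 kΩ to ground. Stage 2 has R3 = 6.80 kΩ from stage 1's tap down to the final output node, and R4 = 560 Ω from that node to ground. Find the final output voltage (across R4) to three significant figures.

Stage 2 presents R3+R4 = 7360 Ω as a load on stage 1's tap.
Stage 1's lower leg becomes R2‖(R3+R4) = 6839 Ω, so V_mid = 27.2 × 6839/16840 = 11.05 V.
Stage 2 is itself unloaded: V_out = V_mid × R4/(R3+R4) = 11.05 × 560/7360 = 0.841 V.

V_out ≈ 0.841 V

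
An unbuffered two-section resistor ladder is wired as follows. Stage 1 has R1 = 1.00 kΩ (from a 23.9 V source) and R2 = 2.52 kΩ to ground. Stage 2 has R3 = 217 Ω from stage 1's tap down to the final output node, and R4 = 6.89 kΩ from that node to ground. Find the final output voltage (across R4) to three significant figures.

Stage 2 presents R3+R4 = 7107 Ω as a load on stage 1's tap.
Stage 1's lower leg becomes R2‖(R3+R4) = 1860 Ω, so V_mid = 23.9 × 1860/2860 = 15.54 V.
Stage 2 is itself unloaded: V_out = V_mid × R4/(R3+R4) = 15.54 × 6890/7107 = 15.1 V.

V_out ≈ 15.1 V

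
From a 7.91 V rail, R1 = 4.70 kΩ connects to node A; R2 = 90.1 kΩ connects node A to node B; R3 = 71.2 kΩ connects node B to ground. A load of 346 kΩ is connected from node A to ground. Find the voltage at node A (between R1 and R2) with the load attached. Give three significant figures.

V ≈ 7.59 V

Below node A the series string R2+R3 = 161.3 kΩ sits in parallel with the 346 kΩ load: 110.0 kΩ.
V_A = 7.91 × 110.0/(4.70 + 110.0) = 7.59 V.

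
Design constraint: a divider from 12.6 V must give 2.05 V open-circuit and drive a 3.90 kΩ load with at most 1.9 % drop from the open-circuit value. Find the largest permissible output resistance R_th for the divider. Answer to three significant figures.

Loading drop = R_th/(R_th + R_L) ≤ 0.0190, so R_th ≤ R_L · ε/(1−ε) = 3.90 kΩ × 0.0190/0.9810 = 75.5 Ω.
(Any R1, R2 with R2/(R1+R2) = 0.163 and R1‖R2 ≤ 75.5 Ω will meet the spec.)

R_th ≤ 75.5 Ω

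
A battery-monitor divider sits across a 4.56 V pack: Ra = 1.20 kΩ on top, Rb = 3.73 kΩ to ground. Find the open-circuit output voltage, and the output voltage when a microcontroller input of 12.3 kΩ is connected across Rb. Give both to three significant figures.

Open-circuit: V = 4.56 × 3.73/(1.20 + 3.73) = 3.45 V.
With the load, Rb becomes Rb‖R_L = 2.862 kΩ, so V = 4.56 × 2.862/4.062 = 3.21 V.

Unloaded: 3.45 V; loaded: 3.21 V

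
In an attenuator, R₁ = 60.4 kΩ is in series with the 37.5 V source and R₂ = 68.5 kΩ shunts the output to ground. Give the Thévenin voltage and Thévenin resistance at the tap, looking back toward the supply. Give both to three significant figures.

V_th = 19.9 V, R_th = 32.1 kΩ

V_th is the open-circuit tap voltage: 37.5 × 68.5/(60.4 + 68.5) = 19.9 V.
With the supply zeroed, R₁ and R₂ appear in parallel from the tap: R_th = R₁‖R₂ = (60.4 × 68.5)/128.9 = 32.1 kΩ.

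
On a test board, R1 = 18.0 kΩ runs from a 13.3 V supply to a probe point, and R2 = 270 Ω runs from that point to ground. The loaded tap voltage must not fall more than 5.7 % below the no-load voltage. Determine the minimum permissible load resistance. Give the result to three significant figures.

Output resistance R_th = R1‖R2 = (18000 × 270)/18270 = 266.0 Ω.
The fractional drop is R_th/(R_th + R_L); requiring this ≤ 0.0570 gives R_L ≥ R_th(1/0.0570 − 1) = 266.0 × 16.54 = 4.40 kΩ.

R_L(min) ≈ 4.40 kΩ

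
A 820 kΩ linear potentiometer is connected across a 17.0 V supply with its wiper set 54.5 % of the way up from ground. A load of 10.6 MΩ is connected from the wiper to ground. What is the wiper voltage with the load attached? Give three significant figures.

The wiper splits the pot into (1−α)R = 373.1 kΩ above and αR = 446.9 kΩ below.
Lower section ‖ load = 428.8 kΩ.
V_wiper = 17.0 × 428.8/(373.1 + 428.8) = 9.09 V.

V ≈ 9.09 V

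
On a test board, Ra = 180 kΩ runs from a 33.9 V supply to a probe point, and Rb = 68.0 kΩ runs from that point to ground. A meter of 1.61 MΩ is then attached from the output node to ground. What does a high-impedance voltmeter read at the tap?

The load sits in parallel with Rb: Rb‖R_L = (68.0 × 1610) / (68.0 + 1610) = 65.24 kΩ.
V_out = 33.9 × 65.24 / (180 + 65.24) = 33.9 × 65.24/245.2 = 9.02 V.

V_out ≈ 9.02 V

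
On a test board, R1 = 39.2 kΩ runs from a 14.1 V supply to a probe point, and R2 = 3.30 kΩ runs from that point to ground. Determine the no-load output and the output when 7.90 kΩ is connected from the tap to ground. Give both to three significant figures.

Unloaded: 1.09 V; loaded: 0.790 V

Open-circuit: V = 14.1 × 3.30/(39.2 + 3.30) = 1.09 V.
With the load, R2 becomes R2‖R_L = 2.328 kΩ, so V = 14.1 × 2.328/41.53 = 0.790 V.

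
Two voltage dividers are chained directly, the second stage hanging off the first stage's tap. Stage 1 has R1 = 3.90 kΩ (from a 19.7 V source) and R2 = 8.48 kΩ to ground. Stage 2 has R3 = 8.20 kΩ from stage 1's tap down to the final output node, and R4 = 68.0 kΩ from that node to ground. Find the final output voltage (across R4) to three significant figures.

Stage 2 presents R3+R4 = 76.20 kΩ as a load on stage 1's tap.
Stage 1's lower leg becomes R2‖(R3+R4) = 7.631 kΩ, so V_mid = 19.7 × 7.631/11.53 = 13.04 V.
Stage 2 is itself unloaded: V_out = V_mid × R4/(R3+R4) = 13.04 × 68.0/76.20 = 11.6 V.

V_out ≈ 11.6 V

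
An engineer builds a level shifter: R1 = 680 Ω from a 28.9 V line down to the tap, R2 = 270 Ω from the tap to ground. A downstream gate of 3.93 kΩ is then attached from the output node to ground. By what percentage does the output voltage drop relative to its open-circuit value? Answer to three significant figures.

The divider's output (Thévenin) resistance is R1‖R2 = 193.3 Ω.
Fractional drop under load = R_th/(R_th + R_L) = 193.3 / (193.3 + 3930) = 0.04687.
So the output falls by 4.69 %.

4.69 %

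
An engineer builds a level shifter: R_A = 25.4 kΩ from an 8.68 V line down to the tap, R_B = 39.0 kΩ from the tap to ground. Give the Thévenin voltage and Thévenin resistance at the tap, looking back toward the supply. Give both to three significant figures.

V_th is the open-circuit tap voltage: 8.68 × 39.0/(25.4 + 39.0) = 5.26 V.
With the supply zeroed, R_A and R_B appear in parallel from the tap: R_th = R_A‖R_B = (25.4 × 39.0)/64.40 = 15.4 kΩ.

V_th = 5.26 V, R_th = 15.4 kΩ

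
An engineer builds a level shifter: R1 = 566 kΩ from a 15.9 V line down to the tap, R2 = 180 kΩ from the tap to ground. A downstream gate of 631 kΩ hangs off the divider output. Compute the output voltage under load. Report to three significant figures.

The load sits in parallel with R2: R2‖R_L = (180 × 631) / (180 + 631) = 140.0 kΩ.
V_out = 15.9 × 140.0 / (566 + 140.0) = 15.9 × 140.0/706.0 = 3.15 V.
(Unloaded it would have been 3.84 V.)

V_out ≈ 3.15 V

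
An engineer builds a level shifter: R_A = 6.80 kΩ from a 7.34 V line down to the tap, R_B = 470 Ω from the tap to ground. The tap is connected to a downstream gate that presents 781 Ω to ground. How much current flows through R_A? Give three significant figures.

I ≈ 1.03 mA

R_B‖R_L = 293.4 Ω, so the source sees R_A + R_B‖R_L = 7093 Ω.
I = 7.34 V / 7093 Ω = 1.03 mA.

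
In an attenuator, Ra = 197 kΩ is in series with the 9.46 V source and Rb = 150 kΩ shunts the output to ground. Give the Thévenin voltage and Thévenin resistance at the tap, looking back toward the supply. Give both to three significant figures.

V_th is the open-circuit tap voltage: 9.46 × 150/(197 + 150) = 4.09 V.
With the supply zeroed, Ra and Rb appear in parallel from the tap: R_th = Ra‖Rb = (197 × 150)/347.0 = 85.2 kΩ.

V_th = 4.09 V, R_th = 85.2 kΩ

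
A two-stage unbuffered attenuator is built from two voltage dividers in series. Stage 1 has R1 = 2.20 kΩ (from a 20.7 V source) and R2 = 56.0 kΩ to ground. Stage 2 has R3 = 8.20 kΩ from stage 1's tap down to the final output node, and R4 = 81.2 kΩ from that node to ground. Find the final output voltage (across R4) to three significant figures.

Stage 2 presents R3+R4 = 89.40 kΩ as a load on stage 1's tap.
Stage 1's lower leg becomes R2‖(R3+R4) = 34.43 kΩ, so V_mid = 20.7 × 34.43/36.63 = 19.46 V.
Stage 2 is itself unloaded: V_out = V_mid × R4/(R3+R4) = 19.46 × 81.2/89.40 = 17.7 V.

V_out ≈ 17.7 V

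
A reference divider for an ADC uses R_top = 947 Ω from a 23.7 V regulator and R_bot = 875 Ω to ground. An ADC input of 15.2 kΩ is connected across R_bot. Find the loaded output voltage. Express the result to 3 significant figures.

The load sits in parallel with R_bot: R_bot‖R_L = (875 × 15200) / (875 + 15200) = 827.4 Ω.
V_out = 23.7 × 827.4 / (947 + 827.4) = 23.7 × 827.4/1774 = 11.1 V.

V_out ≈ 11.1 V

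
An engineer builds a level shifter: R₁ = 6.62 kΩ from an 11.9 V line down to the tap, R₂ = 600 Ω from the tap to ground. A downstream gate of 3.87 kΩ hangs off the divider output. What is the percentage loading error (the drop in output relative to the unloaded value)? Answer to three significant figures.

12.4 %

Unloaded V = 11.9 × 600/7220 = 0.98892 V.
Loaded: R₂‖R_L = 519.5 Ω, giving V = 11.9 × 519.5/7139 = 0.86584 V.
Drop = (0.98892 − 0.86584) / 0.98892 = 12.4 %.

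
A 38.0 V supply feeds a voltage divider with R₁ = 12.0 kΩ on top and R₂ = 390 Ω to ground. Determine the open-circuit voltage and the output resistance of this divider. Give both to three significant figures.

V_th is the open-circuit tap voltage: 38.0 × 390/(12000 + 390) = 1.20 V.
With the supply zeroed, R₁ and R₂ appear in parallel from the tap: R_th = R₁‖R₂ = (12000 × 390)/12390 = 378 Ω.

V_th = 1.20 V, R_th = 378 Ω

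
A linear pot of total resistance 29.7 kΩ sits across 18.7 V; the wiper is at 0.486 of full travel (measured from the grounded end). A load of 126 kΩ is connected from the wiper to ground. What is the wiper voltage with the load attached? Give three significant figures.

The wiper splits the pot into (1−α)R = 15.27 kΩ above and αR = 14.43 kΩ below.
Lower section ‖ load = 12.95 kΩ.
V_wiper = 18.7 × 12.95/(15.27 + 12.95) = 8.58 V.

V ≈ 8.58 V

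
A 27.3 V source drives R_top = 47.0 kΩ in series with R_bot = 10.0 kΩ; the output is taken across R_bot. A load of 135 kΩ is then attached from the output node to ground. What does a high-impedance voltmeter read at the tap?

The load sits in parallel with R_bot: R_bot‖R_L = (10.0 × 135) / (10.0 + 135) = 9.310 kΩ.
V_out = 27.3 × 9.310 / (47.0 + 9.310) = 27.3 × 9.310/56.31 = 4.51 V.

V_out ≈ 4.51 V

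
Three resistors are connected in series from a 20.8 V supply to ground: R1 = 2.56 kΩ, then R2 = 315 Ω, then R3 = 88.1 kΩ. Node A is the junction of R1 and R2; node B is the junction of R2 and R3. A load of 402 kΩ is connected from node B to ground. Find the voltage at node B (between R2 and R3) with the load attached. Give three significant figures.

At node B, R3 is in parallel with the load: R3‖R_L = 72260 Ω.
Below node A the resistance is R2 + (R3‖R_L) = 72580 Ω, so V_A = 20.8 × 72580/75140 = 20.09 V.
Then V_B = V_A × (R3‖R_L)/(R2 + R3‖R_L) = 20.09 × 72260/72580 = 20.0 V.

V ≈ 20.0 V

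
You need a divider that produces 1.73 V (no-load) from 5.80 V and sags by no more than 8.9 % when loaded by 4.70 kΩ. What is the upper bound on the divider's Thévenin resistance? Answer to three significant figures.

R_th ≤ 459 Ω

Loading drop = R_th/(R_th + R_L) ≤ 0.0890, so R_th ≤ R_L · ε/(1−ε) = 4.70 kΩ × 0.0890/0.9110 = 459 Ω.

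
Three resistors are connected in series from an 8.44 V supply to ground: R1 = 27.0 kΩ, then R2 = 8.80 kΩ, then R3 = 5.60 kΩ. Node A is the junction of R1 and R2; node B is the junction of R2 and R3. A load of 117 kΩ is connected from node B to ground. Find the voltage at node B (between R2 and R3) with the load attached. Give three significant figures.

At node B, R3 is in parallel with the load: R3‖R_L = 5.344 kΩ.
Below node A the resistance is R2 + (R3‖R_L) = 14.14 kΩ, so V_A = 8.44 × 14.14/41.14 = 2.901 V.
Then V_B = V_A × (R3‖R_L)/(R2 + R3‖R_L) = 2.901 × 5.344/14.14 = 1.10 V.

V ≈ 1.10 V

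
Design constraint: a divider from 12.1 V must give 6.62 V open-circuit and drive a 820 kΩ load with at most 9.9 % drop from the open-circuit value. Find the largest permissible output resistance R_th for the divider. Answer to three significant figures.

R_th ≤ 90.1 kΩ

Loading drop = R_th/(R_th + R_L) ≤ 0.0990, so R_th ≤ R_L · ε/(1−ε) = 820 kΩ × 0.0990/0.9010 = 90.1 kΩ.
(Any R1, R2 with R2/(R1+R2) = 0.547 and R1‖R2 ≤ 90.1 kΩ will meet the spec.)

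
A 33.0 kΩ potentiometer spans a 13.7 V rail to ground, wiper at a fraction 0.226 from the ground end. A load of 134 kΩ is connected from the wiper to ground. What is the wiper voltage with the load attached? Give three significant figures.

V ≈ 2.97 V

The wiper splits the pot into (1−α)R = 25.54 kΩ above and αR = 7.458 kΩ below.
Lower section ‖ load = 7.065 kΩ.
V_wiper = 13.7 × 7.065/(25.54 + 7.065) = 2.97 V.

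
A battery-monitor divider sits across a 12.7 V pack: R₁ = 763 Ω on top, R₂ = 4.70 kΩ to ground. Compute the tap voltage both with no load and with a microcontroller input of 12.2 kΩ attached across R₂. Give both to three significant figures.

Unloaded: 10.9 V; loaded: 10.4 V

Open-circuit: V = 12.7 × 4700/(763 + 4700) = 10.9 V.
With the load, R₂ becomes R₂‖R_L = 3393 Ω, so V = 12.7 × 3393/4156 = 10.4 V.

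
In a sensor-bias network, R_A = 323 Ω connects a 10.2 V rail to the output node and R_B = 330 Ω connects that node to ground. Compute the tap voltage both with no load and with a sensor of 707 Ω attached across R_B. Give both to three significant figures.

Open-circuit: V = 10.2 × 330/(323 + 330) = 5.15 V.
With the load, R_B becomes R_B‖R_L = 225.0 Ω, so V = 10.2 × 225.0/548.0 = 4.19 V.

Unloaded: 5.15 V; loaded: 4.19 V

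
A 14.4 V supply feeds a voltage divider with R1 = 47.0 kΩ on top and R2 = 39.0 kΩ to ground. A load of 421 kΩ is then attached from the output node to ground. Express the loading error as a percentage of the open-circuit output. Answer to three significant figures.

The divider's output (Thévenin) resistance is R1‖R2 = 21.31 kΩ.
Fractional drop under load = R_th/(R_th + R_L) = 21.31 / (21.31 + 421) = 0.04819.
So the output falls by 4.82 %.

4.82 %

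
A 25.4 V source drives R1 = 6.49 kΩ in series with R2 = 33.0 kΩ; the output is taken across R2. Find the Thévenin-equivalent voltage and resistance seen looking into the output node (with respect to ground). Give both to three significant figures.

V_th = 21.2 V, R_th = 5.42 kΩ

V_th is the open-circuit tap voltage: 25.4 × 33.0/(6.49 + 33.0) = 21.2 V.
With the supply zeroed, R1 and R2 appear in parallel from the tap: R_th = R1‖R2 = (6.49 × 33.0)/39.49 = 5.42 kΩ.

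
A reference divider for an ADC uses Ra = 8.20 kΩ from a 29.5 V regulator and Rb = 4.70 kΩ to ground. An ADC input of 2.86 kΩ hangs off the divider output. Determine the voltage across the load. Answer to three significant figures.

The load sits in parallel with Rb: Rb‖R_L = (4.70 × 2.86) / (4.70 + 2.86) = 1.778 kΩ.
V_out = 29.5 × 1.778 / (8.20 + 1.778) = 29.5 × 1.778/9.978 = 5.26 V.

V_out ≈ 5.26 V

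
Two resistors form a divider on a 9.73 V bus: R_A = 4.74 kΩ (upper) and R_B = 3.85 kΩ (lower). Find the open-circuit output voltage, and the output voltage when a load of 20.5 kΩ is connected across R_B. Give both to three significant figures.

Open-circuit: V = 9.73 × 3.85/(4.74 + 3.85) = 4.36 V.
With the load, R_B becomes R_B‖R_L = 3.241 kΩ, so V = 9.73 × 3.241/7.981 = 3.95 V.

Unloaded: 4.36 V; loaded: 3.95 V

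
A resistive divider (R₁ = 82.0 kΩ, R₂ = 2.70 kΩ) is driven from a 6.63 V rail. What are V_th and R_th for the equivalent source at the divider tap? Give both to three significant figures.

V_th is the open-circuit tap voltage: 6.63 × 2.70/(82.0 + 2.70) = 0.211 V.
With the supply zeroed, R₁ and R₂ appear in parallel from the tap: R_th = R₁‖R₂ = (82.0 × 2.70)/84.70 = 2.61 kΩ.

V_th = 0.211 V, R_th = 2.61 kΩ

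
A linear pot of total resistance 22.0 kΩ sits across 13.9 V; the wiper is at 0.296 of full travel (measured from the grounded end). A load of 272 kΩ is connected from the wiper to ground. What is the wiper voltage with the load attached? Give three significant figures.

The wiper splits the pot into (1−α)R = 15.49 kΩ above and αR = 6.512 kΩ below.
Lower section ‖ load = 6.360 kΩ.
V_wiper = 13.9 × 6.360/(15.49 + 6.360) = 4.05 V.

V ≈ 4.05 V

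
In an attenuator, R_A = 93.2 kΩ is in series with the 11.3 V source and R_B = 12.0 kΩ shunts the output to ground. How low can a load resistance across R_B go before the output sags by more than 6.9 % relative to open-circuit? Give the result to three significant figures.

R_L(min) ≈ 143 kΩ

Output resistance R_th = R_A‖R_B = (93.2 × 12.0)/105.2 = 10.63 kΩ.
The fractional drop is R_th/(R_th + R_L); requiring this ≤ 0.0690 gives R_L ≥ R_th(1/0.0690 − 1) = 10.63 × 13.49 = 143 kΩ.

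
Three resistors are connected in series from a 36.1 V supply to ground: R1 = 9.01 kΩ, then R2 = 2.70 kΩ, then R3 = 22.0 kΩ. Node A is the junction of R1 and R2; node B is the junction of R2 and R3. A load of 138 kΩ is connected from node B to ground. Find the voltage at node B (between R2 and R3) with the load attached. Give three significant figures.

V ≈ 22.3 V

At node B, R3 is in parallel with the load: R3‖R_L = 18.98 kΩ.
Below node A the resistance is R2 + (R3‖R_L) = 21.68 kΩ, so V_A = 36.1 × 21.68/30.68 = 25.50 V.
Then V_B = V_A × (R3‖R_L)/(R2 + R3‖R_L) = 25.50 × 18.98/21.68 = 22.3 V.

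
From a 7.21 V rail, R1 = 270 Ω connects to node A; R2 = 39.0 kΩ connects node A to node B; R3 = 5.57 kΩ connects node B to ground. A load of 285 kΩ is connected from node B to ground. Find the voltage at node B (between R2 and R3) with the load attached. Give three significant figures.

At node B, R3 is in parallel with the load: R3‖R_L = 5463 Ω.
Below node A the resistance is R2 + (R3‖R_L) = 44460 Ω, so V_A = 7.21 × 44460/44730 = 7.166 V.
Then V_B = V_A × (R3‖R_L)/(R2 + R3‖R_L) = 7.166 × 5463/44460 = 0.881 V.

V ≈ 0.881 V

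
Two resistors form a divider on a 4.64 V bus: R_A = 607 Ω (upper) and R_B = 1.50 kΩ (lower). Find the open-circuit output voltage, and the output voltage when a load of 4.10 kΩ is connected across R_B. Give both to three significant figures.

Open-circuit: V = 4.64 × 1500/(607 + 1500) = 3.30 V.
With the load, R_B becomes R_B‖R_L = 1098 Ω, so V = 4.64 × 1098/1705 = 2.99 V.

Unloaded: 3.30 V; loaded: 2.99 V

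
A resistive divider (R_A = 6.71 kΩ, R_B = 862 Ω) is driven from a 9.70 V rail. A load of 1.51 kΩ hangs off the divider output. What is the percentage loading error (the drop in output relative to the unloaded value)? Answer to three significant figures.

The divider's output (Thévenin) resistance is R_A‖R_B = 763.9 Ω.
Fractional drop under load = R_th/(R_th + R_L) = 763.9 / (763.9 + 1510) = 0.3359.
So the output falls by 33.6 %.

33.6 %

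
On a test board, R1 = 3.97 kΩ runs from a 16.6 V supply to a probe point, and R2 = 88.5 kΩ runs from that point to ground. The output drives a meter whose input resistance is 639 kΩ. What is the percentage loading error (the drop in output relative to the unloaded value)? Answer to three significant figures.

0.591 %

The divider's output (Thévenin) resistance is R1‖R2 = 3.800 kΩ.
Fractional drop under load = R_th/(R_th + R_L) = 3.800 / (3.800 + 639) = 0.005911.
So the output falls by 0.591 %.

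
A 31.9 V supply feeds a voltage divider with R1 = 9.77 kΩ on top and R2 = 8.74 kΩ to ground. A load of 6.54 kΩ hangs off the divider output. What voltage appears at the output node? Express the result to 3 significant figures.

V_out ≈ 8.83 V

The load sits in parallel with R2: R2‖R_L = (8.74 × 6.54) / (8.74 + 6.54) = 3.741 kΩ.
V_out = 31.9 × 3.741 / (9.77 + 3.741) = 31.9 × 3.741/13.51 = 8.83 V.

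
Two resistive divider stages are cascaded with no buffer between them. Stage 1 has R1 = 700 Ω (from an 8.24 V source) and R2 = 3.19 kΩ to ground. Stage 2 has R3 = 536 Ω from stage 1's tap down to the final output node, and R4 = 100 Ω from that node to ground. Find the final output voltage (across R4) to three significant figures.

V_out ≈ 0.558 V

Stage 2 presents R3+R4 = 636.0 Ω as a load on stage 1's tap.
Stage 1's lower leg becomes R2‖(R3+R4) = 530.3 Ω, so V_mid = 8.24 × 530.3/1230 = 3.552 V.
Stage 2 is itself unloaded: V_out = V_mid × R4/(R3+R4) = 3.552 × 100/636.0 = 0.558 V.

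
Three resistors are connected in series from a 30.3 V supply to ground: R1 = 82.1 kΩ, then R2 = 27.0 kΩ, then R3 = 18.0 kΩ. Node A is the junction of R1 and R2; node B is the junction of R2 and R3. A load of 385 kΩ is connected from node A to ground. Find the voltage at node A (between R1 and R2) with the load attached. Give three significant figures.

V ≈ 9.97 V

Below node A the series string R2+R3 = 45.00 kΩ sits in parallel with the 385 kΩ load: 40.29 kΩ.
V_A = 30.3 × 40.29/(82.1 + 40.29) = 9.97 V.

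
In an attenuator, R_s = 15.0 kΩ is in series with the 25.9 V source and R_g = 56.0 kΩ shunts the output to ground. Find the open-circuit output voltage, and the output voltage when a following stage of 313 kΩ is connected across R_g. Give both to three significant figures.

Unloaded: 20.4 V; loaded: 19.7 V

Open-circuit: V = 25.9 × 56.0/(15.0 + 56.0) = 20.4 V.
With the load, R_g becomes R_g‖R_L = 47.50 kΩ, so V = 25.9 × 47.50/62.50 = 19.7 V.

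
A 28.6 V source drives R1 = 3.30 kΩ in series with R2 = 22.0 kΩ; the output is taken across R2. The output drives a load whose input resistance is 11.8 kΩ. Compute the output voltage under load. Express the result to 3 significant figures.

V_out ≈ 20.0 V

The load sits in parallel with R2: R2‖R_L = (22.0 × 11.8) / (22.0 + 11.8) = 7.680 kΩ.
V_out = 28.6 × 7.680 / (3.30 + 7.680) = 28.6 × 7.680/10.98 = 20.0 V.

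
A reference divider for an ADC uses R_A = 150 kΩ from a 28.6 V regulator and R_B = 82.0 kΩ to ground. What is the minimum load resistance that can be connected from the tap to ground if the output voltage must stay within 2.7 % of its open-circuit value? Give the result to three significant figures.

Output resistance R_th = R_A‖R_B = (150 × 82.0)/232.0 = 53.02 kΩ.
The fractional drop is R_th/(R_th + R_L); requiring this ≤ 0.0270 gives R_L ≥ R_th(1/0.0270 − 1) = 53.02 × 36.04 = 1.91 MΩ.

R_L(min) ≈ 1.91 MΩ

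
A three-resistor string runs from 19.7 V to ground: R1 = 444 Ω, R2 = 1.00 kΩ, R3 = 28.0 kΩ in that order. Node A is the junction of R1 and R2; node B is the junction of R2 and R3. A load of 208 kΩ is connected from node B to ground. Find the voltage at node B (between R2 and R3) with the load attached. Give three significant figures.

V ≈ 18.6 V

At node B, R3 is in parallel with the load: R3‖R_L = 24680 Ω.
Below node A the resistance is R2 + (R3‖R_L) = 25680 Ω, so V_A = 19.7 × 25680/26120 = 19.37 V.
Then V_B = V_A × (R3‖R_L)/(R2 + R3‖R_L) = 19.37 × 24680/25680 = 18.6 V.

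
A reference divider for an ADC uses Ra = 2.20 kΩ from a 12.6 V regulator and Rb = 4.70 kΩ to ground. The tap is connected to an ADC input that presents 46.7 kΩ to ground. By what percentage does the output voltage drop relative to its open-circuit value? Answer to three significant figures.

The divider's output (Thévenin) resistance is Ra‖Rb = 1.499 kΩ.
Fractional drop under load = R_th/(R_th + R_L) = 1.499 / (1.499 + 46.7) = 0.03109.
So the output falls by 3.11 %.

3.11 %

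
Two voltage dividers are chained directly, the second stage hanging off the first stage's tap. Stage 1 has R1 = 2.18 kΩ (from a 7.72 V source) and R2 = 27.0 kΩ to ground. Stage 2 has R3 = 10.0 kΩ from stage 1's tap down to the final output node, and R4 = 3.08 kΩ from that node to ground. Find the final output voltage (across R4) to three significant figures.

Stage 2 presents R3+R4 = 13.08 kΩ as a load on stage 1's tap.
Stage 1's lower leg becomes R2‖(R3+R4) = 8.811 kΩ, so V_mid = 7.72 × 8.811/10.99 = 6.189 V.
Stage 2 is itself unloaded: V_out = V_mid × R4/(R3+R4) = 6.189 × 3.08/13.08 = 1.46 V.

V_out ≈ 1.46 V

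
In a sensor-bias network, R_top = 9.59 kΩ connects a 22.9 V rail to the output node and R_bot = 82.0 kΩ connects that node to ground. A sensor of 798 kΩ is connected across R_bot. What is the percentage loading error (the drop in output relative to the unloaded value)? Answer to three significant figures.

The divider's output (Thévenin) resistance is R_top‖R_bot = 8.586 kΩ.
Fractional drop under load = R_th/(R_th + R_L) = 8.586 / (8.586 + 798) = 0.01064.
So the output falls by 1.06 %.

1.06 %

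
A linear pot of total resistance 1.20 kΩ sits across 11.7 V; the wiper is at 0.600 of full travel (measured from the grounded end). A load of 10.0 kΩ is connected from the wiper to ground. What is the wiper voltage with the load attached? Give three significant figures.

V ≈ 6.82 V

The wiper splits the pot into (1−α)R = 480.0 Ω above and αR = 720.0 Ω below.
Lower section ‖ load = 671.6 Ω.
V_wiper = 11.7 × 671.6/(480.0 + 671.6) = 6.82 V.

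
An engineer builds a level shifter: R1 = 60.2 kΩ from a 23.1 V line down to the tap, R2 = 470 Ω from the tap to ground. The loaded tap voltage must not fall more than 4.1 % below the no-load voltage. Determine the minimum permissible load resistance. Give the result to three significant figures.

Output resistance R_th = R1‖R2 = (60200 × 470)/60670 = 466.4 Ω.
The fractional drop is R_th/(R_th + R_L); requiring this ≤ 0.0410 gives R_L ≥ R_th(1/0.0410 − 1) = 466.4 × 23.39 = 10.9 kΩ.

R_L(min) ≈ 10.9 kΩ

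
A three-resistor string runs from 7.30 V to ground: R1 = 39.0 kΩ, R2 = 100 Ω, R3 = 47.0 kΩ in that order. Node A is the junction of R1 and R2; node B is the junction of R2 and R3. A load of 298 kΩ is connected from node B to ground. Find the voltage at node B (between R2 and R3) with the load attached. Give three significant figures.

V ≈ 3.72 V

At node B, R3 is in parallel with the load: R3‖R_L = 40600 Ω.
Below node A the resistance is R2 + (R3‖R_L) = 40700 Ω, so V_A = 7.30 × 40700/79700 = 3.728 V.
Then V_B = V_A × (R3‖R_L)/(R2 + R3‖R_L) = 3.728 × 40600/40700 = 3.72 V.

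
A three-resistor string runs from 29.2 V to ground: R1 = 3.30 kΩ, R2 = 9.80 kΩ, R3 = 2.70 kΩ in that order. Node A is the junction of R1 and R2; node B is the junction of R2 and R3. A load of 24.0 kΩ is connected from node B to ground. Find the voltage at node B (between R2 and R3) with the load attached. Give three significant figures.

V ≈ 4.56 V

At node B, R3 is in parallel with the load: R3‖R_L = 2.427 kΩ.
Below node A the resistance is R2 + (R3‖R_L) = 12.23 kΩ, so V_A = 29.2 × 12.23/15.53 = 22.99 V.
Then V_B = V_A × (R3‖R_L)/(R2 + R3‖R_L) = 22.99 × 2.427/12.23 = 4.56 V.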